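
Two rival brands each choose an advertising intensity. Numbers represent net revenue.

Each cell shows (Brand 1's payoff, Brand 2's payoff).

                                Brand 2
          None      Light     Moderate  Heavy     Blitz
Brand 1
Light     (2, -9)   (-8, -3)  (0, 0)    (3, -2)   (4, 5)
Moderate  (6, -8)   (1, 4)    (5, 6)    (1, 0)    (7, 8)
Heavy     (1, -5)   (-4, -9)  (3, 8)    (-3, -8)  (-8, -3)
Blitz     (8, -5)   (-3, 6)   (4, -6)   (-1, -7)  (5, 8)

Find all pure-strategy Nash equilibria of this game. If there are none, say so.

Brand 1 against None: payoffs 2, 6, 1, 8 → best response Blitz.
Brand 1 against Light: payoffs -8, 1, -4, -3 → best response Moderate.
Brand 1 against Moderate: payoffs 0, 5, 3, 4 → best response Moderate.
Brand 1 against Heavy: payoffs 3, 1, -3, -1 → best response Light.
Brand 1 against Blitz: payoffs 4, 7, -8, 5 → best response Moderate.
Brand 2 against Light: payoffs -9, -3, 0, -2, 5 → best response Blitz.
Brand 2 against Moderate: payoffs -8, 4, 6, 0, 8 → best response Blitz.
Brand 2 against Heavy: payoffs -5, -9, 8, -8, -3 → best response Moderate.
Brand 2 against Blitz: payoffs -5, 6, -6, -7, 8 → best response Blitz.
Mutual best responses: (Moderate, Blitz).

Pure NE: (Moderate, Blitz)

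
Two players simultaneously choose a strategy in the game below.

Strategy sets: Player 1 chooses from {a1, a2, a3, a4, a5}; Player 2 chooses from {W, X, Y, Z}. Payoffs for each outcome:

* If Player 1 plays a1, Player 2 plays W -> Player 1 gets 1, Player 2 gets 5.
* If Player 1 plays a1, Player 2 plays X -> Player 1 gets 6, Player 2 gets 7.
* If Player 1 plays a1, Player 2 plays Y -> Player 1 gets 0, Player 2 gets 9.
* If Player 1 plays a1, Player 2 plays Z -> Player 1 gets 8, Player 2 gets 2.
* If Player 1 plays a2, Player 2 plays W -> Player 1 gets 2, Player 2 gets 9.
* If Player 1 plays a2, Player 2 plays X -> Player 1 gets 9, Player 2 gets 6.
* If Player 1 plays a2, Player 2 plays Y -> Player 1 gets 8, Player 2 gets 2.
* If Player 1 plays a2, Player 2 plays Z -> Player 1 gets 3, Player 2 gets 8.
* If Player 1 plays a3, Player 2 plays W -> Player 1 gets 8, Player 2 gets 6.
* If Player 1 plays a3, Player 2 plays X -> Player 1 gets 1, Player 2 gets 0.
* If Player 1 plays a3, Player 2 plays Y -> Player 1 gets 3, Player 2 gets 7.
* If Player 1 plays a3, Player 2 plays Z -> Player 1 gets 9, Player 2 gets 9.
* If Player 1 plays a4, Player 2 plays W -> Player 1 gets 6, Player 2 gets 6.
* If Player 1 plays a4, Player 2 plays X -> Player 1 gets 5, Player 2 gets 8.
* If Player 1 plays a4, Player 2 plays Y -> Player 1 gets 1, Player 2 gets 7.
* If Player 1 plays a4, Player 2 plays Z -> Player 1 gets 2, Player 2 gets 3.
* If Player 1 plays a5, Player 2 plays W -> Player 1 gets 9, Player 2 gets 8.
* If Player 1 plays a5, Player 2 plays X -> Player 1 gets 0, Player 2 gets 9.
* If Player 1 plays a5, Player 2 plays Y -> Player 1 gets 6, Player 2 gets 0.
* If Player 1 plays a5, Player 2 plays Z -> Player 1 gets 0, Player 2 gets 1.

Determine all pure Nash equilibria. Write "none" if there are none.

(a1, W): Player 1 can switch to a2 (1 → 2). Not NE.
(a1, X): Player 1 can switch to a2 (6 → 9). Not NE.
(a1, Y): Player 1 can switch to a2 (0 → 8). Not NE.
(a1, Z): Player 1 can switch to a3 (8 → 9). Not NE.
(a2, W): Player 1 can switch to a3 (2 → 8). Not NE.
(a2, X): Player 2 can switch to W (6 → 9). Not NE.
(a2, Y): Player 2 can switch to W (2 → 9). Not NE.
(a2, Z): Player 1 can switch to a1 (3 → 8). Not NE.
(a3, W): Player 1 can switch to a5 (8 → 9). Not NE.
(a3, X): Player 1 can switch to a1 (1 → 6). Not NE.
(a3, Y): Player 1 can switch to a2 (3 → 8). Not NE.
(a3, Z): Player 1 gets 9, best alternative 8; Player 2 gets 9, best alternative 7. No profitable deviation — NE.
(a4, W): Player 1 can switch to a3 (6 → 8). Not NE.
(The remaining 7 profiles each have a profitable deviation by the same check.)

Pure NE: (a3, Z)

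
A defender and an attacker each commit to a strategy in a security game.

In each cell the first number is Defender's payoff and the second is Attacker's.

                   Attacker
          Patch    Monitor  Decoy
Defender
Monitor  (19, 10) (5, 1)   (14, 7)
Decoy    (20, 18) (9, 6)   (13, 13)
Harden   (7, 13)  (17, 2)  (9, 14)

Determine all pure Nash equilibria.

(Decoy, Patch)

(Monitor, Patch): Defender can switch to Decoy (19 → 20). Not NE.
(Monitor, Monitor): Defender can switch to Decoy (5 → 9). Not NE.
(Monitor, Decoy): Attacker can switch to Patch (7 → 10). Not NE.
(Decoy, Patch): Defender gets 20, best alternative 19; Attacker gets 18, best alternative 13. No profitable deviation — NE.
(Decoy, Monitor): Defender can switch to Harden (9 → 17). Not NE.
(Decoy, Decoy): Defender can switch to Monitor (13 → 14). Not NE.
(Harden, Patch): Defender can switch to Monitor (7 → 19). Not NE.
(Harden, Monitor): Attacker can switch to Patch (2 → 13). Not NE.
(Harden, Decoy): Defender can switch to Monitor (9 → 14). Not NE.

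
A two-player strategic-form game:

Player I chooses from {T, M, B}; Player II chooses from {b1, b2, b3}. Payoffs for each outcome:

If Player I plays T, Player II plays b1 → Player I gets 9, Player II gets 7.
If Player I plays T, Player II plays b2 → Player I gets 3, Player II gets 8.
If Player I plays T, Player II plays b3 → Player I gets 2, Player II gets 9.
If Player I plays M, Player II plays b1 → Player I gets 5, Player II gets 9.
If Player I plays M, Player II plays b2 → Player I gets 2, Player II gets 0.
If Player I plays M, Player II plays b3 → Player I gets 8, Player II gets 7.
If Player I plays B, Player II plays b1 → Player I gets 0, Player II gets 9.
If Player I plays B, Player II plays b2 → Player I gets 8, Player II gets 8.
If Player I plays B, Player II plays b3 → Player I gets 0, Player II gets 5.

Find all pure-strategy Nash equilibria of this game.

This game has no pure Nash equilibrium.

Mark each player's best response to every combination of opponents' strategies; a profile where every player is best-responding is a pure Nash equilibrium.
Player I against b1: payoffs 9, 5, 0 → best response T.
Player I against b2: payoffs 3, 2, 8 → best response B.
Player I against b3: payoffs 2, 8, 0 → best response M.
Player II against T: payoffs 7, 8, 9 → best response b3.
Player II against M: payoffs 9, 0, 7 → best response b1.
Player II against B: payoffs 9, 8, 5 → best response b1.
No profile is a mutual best response for all players.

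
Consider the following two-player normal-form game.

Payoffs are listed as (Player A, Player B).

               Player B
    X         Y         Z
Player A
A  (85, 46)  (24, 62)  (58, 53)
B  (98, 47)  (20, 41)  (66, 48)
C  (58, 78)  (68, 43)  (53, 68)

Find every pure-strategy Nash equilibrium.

(A, X): Player A can switch to B (85 → 98). Not NE.
(A, Y): Player A can switch to C (24 → 68). Not NE.
(A, Z): Player A can switch to B (58 → 66). Not NE.
(B, X): Player B can switch to Z (47 → 48). Not NE.
(B, Y): Player A can switch to A (20 → 24). Not NE.
(B, Z): Player A gets 66, best alternative 58; Player B gets 48, best alternative 47. No profitable deviation — NE.
(C, X): Player A can switch to A (58 → 85). Not NE.
(C, Y): Player B can switch to X (43 → 78). Not NE.
(C, Z): Player A can switch to A (53 → 58). Not NE.

Pure NE: (B, Z)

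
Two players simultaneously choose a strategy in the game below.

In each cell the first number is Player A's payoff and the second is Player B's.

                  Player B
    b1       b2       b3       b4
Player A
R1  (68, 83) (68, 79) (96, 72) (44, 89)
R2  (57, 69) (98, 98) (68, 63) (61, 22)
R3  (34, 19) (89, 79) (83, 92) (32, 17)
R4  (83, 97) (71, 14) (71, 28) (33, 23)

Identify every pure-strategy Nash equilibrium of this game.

(R2, b2); (R4, b1)

Player A against b1: payoffs 68, 57, 34, 83 → best response R4.
Player A against b2: payoffs 68, 98, 89, 71 → best response R2.
Player A against b3: payoffs 96, 68, 83, 71 → best response R1.
Player A against b4: payoffs 44, 61, 32, 33 → best response R2.
Player B against R1: payoffs 83, 79, 72, 89 → best response b4.
Player B against R2: payoffs 69, 98, 63, 22 → best response b2.
Player B against R3: payoffs 19, 79, 92, 17 → best response b3.
Player B against R4: payoffs 97, 14, 28, 23 → best response b1.
Mutual best responses: (R2, b2); (R4, b1).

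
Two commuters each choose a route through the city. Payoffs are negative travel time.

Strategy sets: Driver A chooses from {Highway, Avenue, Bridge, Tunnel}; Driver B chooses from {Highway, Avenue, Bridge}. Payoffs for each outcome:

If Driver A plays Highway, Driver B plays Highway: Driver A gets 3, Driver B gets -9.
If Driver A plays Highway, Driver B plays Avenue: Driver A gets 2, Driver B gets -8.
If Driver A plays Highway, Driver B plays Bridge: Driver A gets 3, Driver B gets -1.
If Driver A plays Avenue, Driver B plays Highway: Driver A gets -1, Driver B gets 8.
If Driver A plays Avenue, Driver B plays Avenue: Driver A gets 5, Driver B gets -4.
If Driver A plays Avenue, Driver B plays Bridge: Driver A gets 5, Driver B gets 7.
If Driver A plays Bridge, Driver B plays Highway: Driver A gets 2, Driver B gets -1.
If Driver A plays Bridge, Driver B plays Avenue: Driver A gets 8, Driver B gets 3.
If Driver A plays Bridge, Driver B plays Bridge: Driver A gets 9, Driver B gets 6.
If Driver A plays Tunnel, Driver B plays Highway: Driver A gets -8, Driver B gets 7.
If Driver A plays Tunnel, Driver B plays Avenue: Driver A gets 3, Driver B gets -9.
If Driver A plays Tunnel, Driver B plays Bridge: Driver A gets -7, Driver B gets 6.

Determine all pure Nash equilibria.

Pure NE: (Bridge, Bridge)

Driver A against Highway: payoffs 3, -1, 2, -8 → best response Highway.
Driver A against Avenue: payoffs 2, 5, 8, 3 → best response Bridge.
Driver A against Bridge: payoffs 3, 5, 9, -7 → best response Bridge.
Driver B against Highway: payoffs -9, -8, -1 → best response Bridge.
Driver B against Avenue: payoffs 8, -4, 7 → best response Highway.
Driver B against Bridge: payoffs -1, 3, 6 → best response Bridge.
Driver B against Tunnel: payoffs 7, -9, 6 → best response Highway.
Mutual best responses: (Bridge, Bridge).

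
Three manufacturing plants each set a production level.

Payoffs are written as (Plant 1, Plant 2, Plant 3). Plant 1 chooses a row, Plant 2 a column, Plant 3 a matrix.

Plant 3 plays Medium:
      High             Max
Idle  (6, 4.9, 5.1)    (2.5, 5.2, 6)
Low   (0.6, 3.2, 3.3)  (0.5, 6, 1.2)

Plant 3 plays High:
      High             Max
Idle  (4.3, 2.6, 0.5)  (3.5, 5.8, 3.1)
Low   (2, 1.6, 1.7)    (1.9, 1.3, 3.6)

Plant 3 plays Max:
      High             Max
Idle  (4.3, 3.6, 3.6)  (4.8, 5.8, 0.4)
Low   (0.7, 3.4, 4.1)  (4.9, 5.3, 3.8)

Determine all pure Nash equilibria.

Pure-strategy Nash equilibria: (Idle, Max, Medium), (Low, Max, Max)

(Idle, High, Medium): Plant 2 can switch to Max (4.9 → 5.2). Not NE.
(Idle, High, High): Plant 2 can switch to Max (2.6 → 5.8). Not NE.
(Idle, High, Max): Plant 2 can switch to Max (3.6 → 5.8). Not NE.
(Idle, Max, Medium): Plant 1 gets 2.5, best alternative 0.5; Plant 2 gets 5.2, best alternative 4.9; Plant 3 gets 6, best alternative 3.1. No profitable deviation — NE.
(Idle, Max, High): Plant 3 can switch to Medium (3.1 → 6). Not NE.
(Idle, Max, Max): Plant 1 can switch to Low (4.8 → 4.9). Not NE.
(Low, High, Medium): Plant 1 can switch to Idle (0.6 → 6). Not NE.
(Low, High, High): Plant 1 can switch to Idle (2 → 4.3). Not NE.
(Low, High, Max): Plant 1 can switch to Idle (0.7 → 4.3). Not NE.
(Low, Max, Medium): Plant 1 can switch to Idle (0.5 → 2.5). Not NE.
(Low, Max, High): Plant 1 can switch to Idle (1.9 → 3.5). Not NE.
(Low, Max, Max): Plant 1 gets 4.9, best alternative 4.8; Plant 2 gets 5.3, best alternative 3.4; Plant 3 gets 3.8, best alternative 3.6. No profitable deviation — NE.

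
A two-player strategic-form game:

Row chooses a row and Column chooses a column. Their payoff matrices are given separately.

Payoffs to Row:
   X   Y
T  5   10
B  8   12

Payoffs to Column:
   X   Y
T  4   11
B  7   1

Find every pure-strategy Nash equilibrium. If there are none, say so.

Row against X: payoffs 5, 8 → best response B.
Row against Y: payoffs 10, 12 → best response B.
Column against T: payoffs 4, 11 → best response Y.
Column against B: payoffs 7, 1 → best response X.
Mutual best responses: (B, X).

(B, X)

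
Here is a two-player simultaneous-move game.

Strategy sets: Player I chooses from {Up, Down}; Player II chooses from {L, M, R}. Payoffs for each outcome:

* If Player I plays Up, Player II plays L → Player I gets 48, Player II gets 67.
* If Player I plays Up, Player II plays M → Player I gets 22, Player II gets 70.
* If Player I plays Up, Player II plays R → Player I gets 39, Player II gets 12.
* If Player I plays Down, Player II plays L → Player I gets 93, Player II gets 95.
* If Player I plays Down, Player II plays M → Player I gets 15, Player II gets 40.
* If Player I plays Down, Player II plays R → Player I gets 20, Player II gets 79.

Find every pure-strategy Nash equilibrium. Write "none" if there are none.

Player I against L: payoffs 48, 93 → best response Down.
Player I against M: payoffs 22, 15 → best response Up.
Player I against R: payoffs 39, 20 → best response Up.
Player II against Up: payoffs 67, 70, 12 → best response M.
Player II against Down: payoffs 95, 40, 79 → best response L.
Mutual best responses: (Up, M); (Down, L).

The pure Nash equilibria are (Up, M) and (Down, L).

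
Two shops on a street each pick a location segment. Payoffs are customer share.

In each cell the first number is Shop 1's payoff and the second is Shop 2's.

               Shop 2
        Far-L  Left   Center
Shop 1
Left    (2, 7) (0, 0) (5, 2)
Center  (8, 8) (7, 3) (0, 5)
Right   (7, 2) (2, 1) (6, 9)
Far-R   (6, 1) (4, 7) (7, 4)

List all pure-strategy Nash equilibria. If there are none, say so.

(Left, Far-L): Shop 1 can switch to Center (2 → 8). Not NE.
(Left, Left): Shop 1 can switch to Center (0 → 7). Not NE.
(Left, Center): Shop 1 can switch to Right (5 → 6). Not NE.
(Center, Far-L): Shop 1 gets 8, best alternative 7; Shop 2 gets 8, best alternative 5. No profitable deviation — NE.
(Center, Left): Shop 2 can switch to Far-L (3 → 8). Not NE.
(Center, Center): Shop 1 can switch to Left (0 → 5). Not NE.
(Right, Far-L): Shop 1 can switch to Center (7 → 8). Not NE.
(Right, Left): Shop 1 can switch to Center (2 → 7). Not NE.
(Right, Center): Shop 1 can switch to Far-R (6 → 7). Not NE.
(Far-R, Far-L): Shop 1 can switch to Center (6 → 8). Not NE.
(Far-R, Left): Shop 1 can switch to Center (4 → 7). Not NE.
(The remaining 1 profile has a profitable deviation by the same check.)

The unique pure-strategy Nash equilibrium is (Center, Far-L).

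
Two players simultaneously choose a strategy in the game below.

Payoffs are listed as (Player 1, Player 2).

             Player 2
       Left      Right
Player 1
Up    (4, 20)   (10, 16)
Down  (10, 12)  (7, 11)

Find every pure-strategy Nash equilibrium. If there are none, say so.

The unique pure-strategy Nash equilibrium is (Down, Left).

Player 1 against Left: payoffs 4, 10 → best response Down.
Player 1 against Right: payoffs 10, 7 → best response Up.
Player 2 against Up: payoffs 20, 16 → best response Left.
Player 2 against Down: payoffs 12, 11 → best response Left.
Mutual best responses: (Down, Left).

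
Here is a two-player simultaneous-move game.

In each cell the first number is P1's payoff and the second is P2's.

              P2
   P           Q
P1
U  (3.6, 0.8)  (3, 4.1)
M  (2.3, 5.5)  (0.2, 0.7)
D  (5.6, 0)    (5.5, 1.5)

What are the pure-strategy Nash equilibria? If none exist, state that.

Check each profile: it is a Nash equilibrium iff no player can strictly gain by switching unilaterally.
(U, P): P1 can switch to D (3.6 → 5.6). Not NE.
(U, Q): P1 can switch to D (3 → 5.5). Not NE.
(M, P): P1 can switch to U (2.3 → 3.6). Not NE.
(M, Q): P1 can switch to U (0.2 → 3). Not NE.
(D, P): P2 can switch to Q (0 → 1.5). Not NE.
(D, Q): P1 gets 5.5, best alternative 3; P2 gets 1.5, best alternative 0. No profitable deviation — NE.

Pure NE: (D, Q)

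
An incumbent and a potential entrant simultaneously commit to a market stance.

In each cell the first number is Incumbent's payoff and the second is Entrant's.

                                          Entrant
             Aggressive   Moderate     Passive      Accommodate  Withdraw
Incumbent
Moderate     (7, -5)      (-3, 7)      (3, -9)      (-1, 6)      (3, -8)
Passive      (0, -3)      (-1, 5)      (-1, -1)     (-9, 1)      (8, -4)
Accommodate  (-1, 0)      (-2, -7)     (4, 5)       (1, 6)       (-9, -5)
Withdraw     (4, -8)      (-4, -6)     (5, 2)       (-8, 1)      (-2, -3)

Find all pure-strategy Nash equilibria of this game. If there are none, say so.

(Moderate, Aggressive): Entrant can switch to Moderate (-5 → 7). Not NE.
(Moderate, Moderate): Incumbent can switch to Passive (-3 → -1). Not NE.
(Moderate, Passive): Incumbent can switch to Accommodate (3 → 4). Not NE.
(Moderate, Accommodate): Incumbent can switch to Accommodate (-1 → 1). Not NE.
(Moderate, Withdraw): Incumbent can switch to Passive (3 → 8). Not NE.
(Passive, Aggressive): Incumbent can switch to Moderate (0 → 7). Not NE.
(Passive, Moderate): Incumbent gets -1, best alternative -2; Entrant gets 5, best alternative 1. No profitable deviation — NE.
(Passive, Passive): Incumbent can switch to Moderate (-1 → 3). Not NE.
(Passive, Accommodate): Incumbent can switch to Moderate (-9 → -1). Not NE.
(Passive, Withdraw): Entrant can switch to Aggressive (-4 → -3). Not NE.
(Accommodate, Aggressive): Incumbent can switch to Moderate (-1 → 7). Not NE.
(Accommodate, Accommodate): Incumbent gets 1, best alternative -1; Entrant gets 6, best alternative 5. No profitable deviation — NE.
(Withdraw, Passive): Incumbent gets 5, best alternative 4; Entrant gets 2, best alternative 1. No profitable deviation — NE.
(The remaining 7 profiles each have a profitable deviation by the same check.)

The pure Nash equilibria are (Passive, Moderate) and (Accommodate, Accommodate) and (Withdraw, Passive).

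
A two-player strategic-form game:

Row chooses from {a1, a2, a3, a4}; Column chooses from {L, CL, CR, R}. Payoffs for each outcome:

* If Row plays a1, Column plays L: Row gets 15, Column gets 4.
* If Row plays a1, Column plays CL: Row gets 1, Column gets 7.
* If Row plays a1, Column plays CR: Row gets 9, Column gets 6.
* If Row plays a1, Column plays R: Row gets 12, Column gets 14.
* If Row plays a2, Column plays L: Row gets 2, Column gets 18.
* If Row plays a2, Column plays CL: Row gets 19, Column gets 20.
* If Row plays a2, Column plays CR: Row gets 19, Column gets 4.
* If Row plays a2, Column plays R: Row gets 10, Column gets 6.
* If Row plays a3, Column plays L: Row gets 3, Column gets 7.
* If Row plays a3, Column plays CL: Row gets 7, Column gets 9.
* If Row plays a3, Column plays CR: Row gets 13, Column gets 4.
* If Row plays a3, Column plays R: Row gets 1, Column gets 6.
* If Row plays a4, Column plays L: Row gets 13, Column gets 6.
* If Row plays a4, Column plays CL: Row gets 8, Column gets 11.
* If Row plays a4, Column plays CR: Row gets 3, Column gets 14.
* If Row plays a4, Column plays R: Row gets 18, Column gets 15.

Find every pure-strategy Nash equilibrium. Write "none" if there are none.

(a1, L): Column can switch to CL (4 → 7). Not NE.
(a1, CL): Row can switch to a2 (1 → 19). Not NE.
(a1, CR): Row can switch to a2 (9 → 19). Not NE.
(a1, R): Row can switch to a4 (12 → 18). Not NE.
(a2, L): Row can switch to a1 (2 → 15). Not NE.
(a2, CL): Row gets 19, best alternative 8; Column gets 20, best alternative 18. No profitable deviation — NE.
(a2, CR): Column can switch to L (4 → 18). Not NE.
(a2, R): Row can switch to a1 (10 → 12). Not NE.
(a3, L): Row can switch to a1 (3 → 15). Not NE.
(a3, CL): Row can switch to a2 (7 → 19). Not NE.
(a3, CR): Row can switch to a2 (13 → 19). Not NE.
(a3, R): Row can switch to a1 (1 → 12). Not NE.
(a4, L): Row can switch to a1 (13 → 15). Not NE.
(a4, R): Row gets 18, best alternative 12; Column gets 15, best alternative 14. No profitable deviation — NE.
(The remaining 2 profiles each have a profitable deviation by the same check.)

Pure-strategy Nash equilibria: (a2, CL); (a4, R)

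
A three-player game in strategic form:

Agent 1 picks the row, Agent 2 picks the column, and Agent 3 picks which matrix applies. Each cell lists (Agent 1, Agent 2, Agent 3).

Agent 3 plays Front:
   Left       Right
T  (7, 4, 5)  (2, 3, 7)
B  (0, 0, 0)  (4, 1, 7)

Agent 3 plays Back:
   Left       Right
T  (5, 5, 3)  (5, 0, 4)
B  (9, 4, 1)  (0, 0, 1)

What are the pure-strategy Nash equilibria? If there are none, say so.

Mark each player's best response to every combination of opponents' strategies; a profile where every player is best-responding is a pure Nash equilibrium.
Agent 1 against (Left, Front): payoffs 7, 0 → best response T.
Agent 1 against (Left, Back): payoffs 5, 9 → best response B.
Agent 1 against (Right, Front): payoffs 2, 4 → best response B.
Agent 1 against (Right, Back): payoffs 5, 0 → best response T.
Agent 2 against (T, Front): payoffs 4, 3 → best response Left.
Agent 2 against (T, Back): payoffs 5, 0 → best response Left.
Agent 2 against (B, Front): payoffs 0, 1 → best response Right.
Agent 2 against (B, Back): payoffs 4, 0 → best response Left.
Agent 3 against (T, Left): payoffs 5, 3 → best response Front.
Agent 3 against (T, Right): payoffs 7, 4 → best response Front.
Agent 3 against (B, Left): payoffs 0, 1 → best response Back.
Agent 3 against (B, Right): payoffs 7, 1 → best response Front.
Mutual best responses: (T, Left, Front); (B, Left, Back); (B, Right, Front).

The pure Nash equilibria are (T, Left, Front) and (B, Left, Back) and (B, Right, Front).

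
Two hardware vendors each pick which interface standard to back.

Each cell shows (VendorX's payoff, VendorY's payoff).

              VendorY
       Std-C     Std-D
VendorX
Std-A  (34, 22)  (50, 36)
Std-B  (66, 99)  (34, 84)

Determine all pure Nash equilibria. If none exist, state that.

Mark each player's best response to every combination of opponents' strategies; a profile where every player is best-responding is a pure Nash equilibrium.
VendorX against Std-C: payoffs 34, 66 → best response Std-B.
VendorX against Std-D: payoffs 50, 34 → best response Std-A.
VendorY against Std-A: payoffs 22, 36 → best response Std-D.
VendorY against Std-B: payoffs 99, 84 → best response Std-C.
Mutual best responses: (Std-A, Std-D); (Std-B, Std-C).

(Std-A, Std-D), (Std-B, Std-C)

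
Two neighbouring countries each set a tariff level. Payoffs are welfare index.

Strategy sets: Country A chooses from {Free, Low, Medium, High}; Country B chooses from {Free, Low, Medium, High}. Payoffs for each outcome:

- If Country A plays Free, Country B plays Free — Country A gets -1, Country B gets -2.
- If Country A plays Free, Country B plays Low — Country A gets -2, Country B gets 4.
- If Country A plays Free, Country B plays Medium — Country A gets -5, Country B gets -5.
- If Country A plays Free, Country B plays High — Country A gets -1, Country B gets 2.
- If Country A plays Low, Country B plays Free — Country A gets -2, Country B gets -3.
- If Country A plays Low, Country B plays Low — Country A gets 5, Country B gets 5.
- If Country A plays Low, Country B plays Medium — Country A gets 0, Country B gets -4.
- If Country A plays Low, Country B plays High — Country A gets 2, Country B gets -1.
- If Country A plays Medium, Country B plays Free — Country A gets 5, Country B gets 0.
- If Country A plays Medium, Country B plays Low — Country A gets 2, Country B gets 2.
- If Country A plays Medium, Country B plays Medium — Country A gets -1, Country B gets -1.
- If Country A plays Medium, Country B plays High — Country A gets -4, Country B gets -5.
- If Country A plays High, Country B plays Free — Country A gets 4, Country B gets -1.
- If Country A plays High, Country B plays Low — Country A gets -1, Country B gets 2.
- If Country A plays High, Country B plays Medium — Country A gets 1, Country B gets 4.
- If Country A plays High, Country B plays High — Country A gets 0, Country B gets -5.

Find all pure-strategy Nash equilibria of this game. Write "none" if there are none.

(Free, Free): Country A can switch to Medium (-1 → 5). Not NE.
(Free, Low): Country A can switch to Low (-2 → 5). Not NE.
(Free, Medium): Country A can switch to Low (-5 → 0). Not NE.
(Free, High): Country A can switch to Low (-1 → 2). Not NE.
(Low, Free): Country A can switch to Free (-2 → -1). Not NE.
(Low, Low): Country A gets 5, best alternative 2; Country B gets 5, best alternative -1. No profitable deviation — NE.
(Low, Medium): Country A can switch to High (0 → 1). Not NE.
(Low, High): Country B can switch to Low (-1 → 5). Not NE.
(Medium, Free): Country B can switch to Low (0 → 2). Not NE.
(Medium, Low): Country A can switch to Low (2 → 5). Not NE.
(Medium, Medium): Country A can switch to Low (-1 → 0). Not NE.
(High, Medium): Country A gets 1, best alternative 0; Country B gets 4, best alternative 2. No profitable deviation — NE.
(The remaining 4 profiles each have a profitable deviation by the same check.)

(Low, Low) and (High, Medium)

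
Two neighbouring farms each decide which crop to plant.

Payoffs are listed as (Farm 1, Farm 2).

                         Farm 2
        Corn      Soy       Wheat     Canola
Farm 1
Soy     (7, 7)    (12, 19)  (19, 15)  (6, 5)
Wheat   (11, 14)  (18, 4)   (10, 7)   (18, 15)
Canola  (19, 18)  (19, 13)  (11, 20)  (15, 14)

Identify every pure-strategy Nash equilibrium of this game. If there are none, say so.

The unique pure-strategy Nash equilibrium is (Wheat, Canola).

Farm 1 against Corn: payoffs 7, 11, 19 → best response Canola.
Farm 1 against Soy: payoffs 12, 18, 19 → best response Canola.
Farm 1 against Wheat: payoffs 19, 10, 11 → best response Soy.
Farm 1 against Canola: payoffs 6, 18, 15 → best response Wheat.
Farm 2 against Soy: payoffs 7, 19, 15, 5 → best response Soy.
Farm 2 against Wheat: payoffs 14, 4, 7, 15 → best response Canola.
Farm 2 against Canola: payoffs 18, 13, 20, 14 → best response Wheat.
Mutual best responses: (Wheat, Canola).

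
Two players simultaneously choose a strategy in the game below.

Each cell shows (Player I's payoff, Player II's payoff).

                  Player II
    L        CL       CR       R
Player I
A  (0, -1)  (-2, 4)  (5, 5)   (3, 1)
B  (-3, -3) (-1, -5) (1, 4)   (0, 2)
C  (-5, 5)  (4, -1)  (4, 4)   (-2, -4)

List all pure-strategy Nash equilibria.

The unique pure-strategy Nash equilibrium is (A, CR).

Player I against L: payoffs 0, -3, -5 → best response A.
Player I against CL: payoffs -2, -1, 4 → best response C.
Player I against CR: payoffs 5, 1, 4 → best response A.
Player I against R: payoffs 3, 0, -2 → best response A.
Player II against A: payoffs -1, 4, 5, 1 → best response CR.
Player II against B: payoffs -3, -5, 4, 2 → best response CR.
Player II against C: payoffs 5, -1, 4, -4 → best response L.
Mutual best responses: (A, CR).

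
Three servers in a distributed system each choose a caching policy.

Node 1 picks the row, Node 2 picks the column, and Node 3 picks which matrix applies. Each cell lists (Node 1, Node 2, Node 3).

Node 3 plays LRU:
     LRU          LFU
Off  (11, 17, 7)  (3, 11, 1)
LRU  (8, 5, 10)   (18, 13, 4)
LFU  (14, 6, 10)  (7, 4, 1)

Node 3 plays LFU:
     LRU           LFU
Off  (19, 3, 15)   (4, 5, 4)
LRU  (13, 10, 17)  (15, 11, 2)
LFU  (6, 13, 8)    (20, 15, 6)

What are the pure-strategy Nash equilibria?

Pure-strategy Nash equilibria: (LRU, LFU, LRU), (LFU, LRU, LRU), (LFU, LFU, LFU)

(Off, LRU, LRU): Node 1 can switch to LFU (11 → 14). Not NE.
(Off, LRU, LFU): Node 2 can switch to LFU (3 → 5). Not NE.
(Off, LFU, LRU): Node 1 can switch to LRU (3 → 18). Not NE.
(Off, LFU, LFU): Node 1 can switch to LRU (4 → 15). Not NE.
(LRU, LRU, LRU): Node 1 can switch to Off (8 → 11). Not NE.
(LRU, LRU, LFU): Node 1 can switch to Off (13 → 19). Not NE.
(LRU, LFU, LRU): Node 1 gets 18, best alternative 7; Node 2 gets 13, best alternative 5; Node 3 gets 4, best alternative 2. No profitable deviation — NE.
(LRU, LFU, LFU): Node 1 can switch to LFU (15 → 20). Not NE.
(LFU, LRU, LRU): Node 1 gets 14, best alternative 11; Node 2 gets 6, best alternative 4; Node 3 gets 10, best alternative 8. No profitable deviation — NE.
(LFU, LRU, LFU): Node 1 can switch to Off (6 → 19). Not NE.
(LFU, LFU, LRU): Node 1 can switch to LRU (7 → 18). Not NE.
(LFU, LFU, LFU): Node 1 gets 20, best alternative 15; Node 2 gets 15, best alternative 13; Node 3 gets 6, best alternative 1. No profitable deviation — NE.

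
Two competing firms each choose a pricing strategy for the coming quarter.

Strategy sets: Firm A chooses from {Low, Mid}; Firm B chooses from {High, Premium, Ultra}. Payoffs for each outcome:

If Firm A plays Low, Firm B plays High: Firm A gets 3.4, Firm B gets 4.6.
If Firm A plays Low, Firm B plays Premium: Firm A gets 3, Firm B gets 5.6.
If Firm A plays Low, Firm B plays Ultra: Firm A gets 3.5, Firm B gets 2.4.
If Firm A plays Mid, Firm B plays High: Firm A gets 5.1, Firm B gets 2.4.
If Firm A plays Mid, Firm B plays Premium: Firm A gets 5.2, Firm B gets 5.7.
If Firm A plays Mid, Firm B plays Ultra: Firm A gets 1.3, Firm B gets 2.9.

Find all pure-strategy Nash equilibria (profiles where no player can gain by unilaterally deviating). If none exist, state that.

(Low, High): Firm A can switch to Mid (3.4 → 5.1). Not NE.
(Low, Premium): Firm A can switch to Mid (3 → 5.2). Not NE.
(Low, Ultra): Firm B can switch to High (2.4 → 4.6). Not NE.
(Mid, High): Firm B can switch to Premium (2.4 → 5.7). Not NE.
(Mid, Premium): Firm A gets 5.2, best alternative 3; Firm B gets 5.7, best alternative 2.9. No profitable deviation — NE.
(Mid, Ultra): Firm A can switch to Low (1.3 → 3.5). Not NE.

Pure NE: (Mid, Premium)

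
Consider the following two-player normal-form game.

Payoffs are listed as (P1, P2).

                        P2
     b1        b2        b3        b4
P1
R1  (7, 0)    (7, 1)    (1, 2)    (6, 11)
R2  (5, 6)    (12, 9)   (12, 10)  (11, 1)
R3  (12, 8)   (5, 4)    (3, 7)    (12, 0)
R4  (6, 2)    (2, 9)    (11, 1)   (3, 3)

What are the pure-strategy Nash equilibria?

(R2, b3); (R3, b1)

Mark each player's best response to every combination of opponents' strategies; a profile where every player is best-responding is a pure Nash equilibrium.
P1 against b1: payoffs 7, 5, 12, 6 → best response R3.
P1 against b2: payoffs 7, 12, 5, 2 → best response R2.
P1 against b3: payoffs 1, 12, 3, 11 → best response R2.
P1 against b4: payoffs 6, 11, 12, 3 → best response R3.
P2 against R1: payoffs 0, 1, 2, 11 → best response b4.
P2 against R2: payoffs 6, 9, 10, 1 → best response b3.
P2 against R3: payoffs 8, 4, 7, 0 → best response b1.
P2 against R4: payoffs 2, 9, 1, 3 → best response b2.
Mutual best responses: (R2, b3); (R3, b1).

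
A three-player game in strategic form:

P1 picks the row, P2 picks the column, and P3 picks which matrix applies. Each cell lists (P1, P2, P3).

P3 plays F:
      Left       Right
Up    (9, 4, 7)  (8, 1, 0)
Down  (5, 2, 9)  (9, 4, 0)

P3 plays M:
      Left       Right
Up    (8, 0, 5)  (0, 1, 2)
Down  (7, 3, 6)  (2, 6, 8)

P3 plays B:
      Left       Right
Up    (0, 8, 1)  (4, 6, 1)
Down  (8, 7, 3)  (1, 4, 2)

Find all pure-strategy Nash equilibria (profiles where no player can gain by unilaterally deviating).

(Up, Left, F): P1 gets 9, best alternative 5; P2 gets 4, best alternative 1; P3 gets 7, best alternative 5. No profitable deviation — NE.
(Up, Left, M): P2 can switch to Right (0 → 1). Not NE.
(Up, Left, B): P1 can switch to Down (0 → 8). Not NE.
(Up, Right, F): P1 can switch to Down (8 → 9). Not NE.
(Up, Right, M): P1 can switch to Down (0 → 2). Not NE.
(Up, Right, B): P2 can switch to Left (6 → 8). Not NE.
(Down, Left, F): P1 can switch to Up (5 → 9). Not NE.
(Down, Left, M): P1 can switch to Up (7 → 8). Not NE.
(Down, Left, B): P3 can switch to F (3 → 9). Not NE.
(Down, Right, M): P1 gets 2, best alternative 0; P2 gets 6, best alternative 3; P3 gets 8, best alternative 2. No profitable deviation — NE.
(The remaining 2 profiles each have a profitable deviation by the same check.)

Pure-strategy Nash equilibria: (Up, Left, F), (Down, Right, M)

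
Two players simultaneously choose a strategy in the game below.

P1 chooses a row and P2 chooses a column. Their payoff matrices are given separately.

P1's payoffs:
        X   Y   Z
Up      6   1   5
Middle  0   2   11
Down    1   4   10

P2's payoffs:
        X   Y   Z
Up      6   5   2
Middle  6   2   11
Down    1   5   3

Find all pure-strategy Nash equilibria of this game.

(Up, X); (Middle, Z); (Down, Y)

P1 against X: payoffs 6, 0, 1 → best response Up.
P1 against Y: payoffs 1, 2, 4 → best response Down.
P1 against Z: payoffs 5, 11, 10 → best response Middle.
P2 against Up: payoffs 6, 5, 2 → best response X.
P2 against Middle: payoffs 6, 2, 11 → best response Z.
P2 against Down: payoffs 1, 5, 3 → best response Y.
Mutual best responses: (Up, X); (Middle, Z); (Down, Y).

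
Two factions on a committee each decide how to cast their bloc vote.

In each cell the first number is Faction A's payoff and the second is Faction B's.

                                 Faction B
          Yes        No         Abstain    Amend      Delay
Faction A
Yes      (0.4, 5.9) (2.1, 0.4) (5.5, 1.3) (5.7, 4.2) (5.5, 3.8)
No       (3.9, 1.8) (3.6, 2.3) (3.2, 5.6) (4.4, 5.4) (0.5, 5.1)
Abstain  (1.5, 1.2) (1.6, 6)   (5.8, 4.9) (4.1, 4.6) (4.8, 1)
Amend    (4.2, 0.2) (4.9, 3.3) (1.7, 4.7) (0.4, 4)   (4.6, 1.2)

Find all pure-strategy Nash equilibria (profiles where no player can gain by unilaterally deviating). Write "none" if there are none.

none

For each player, find the best response to each opponent profile; mutual best responses are the pure NE.
Faction A against Yes: payoffs 0.4, 3.9, 1.5, 4.2 → best response Amend.
Faction A against No: payoffs 2.1, 3.6, 1.6, 4.9 → best response Amend.
Faction A against Abstain: payoffs 5.5, 3.2, 5.8, 1.7 → best response Abstain.
Faction A against Amend: payoffs 5.7, 4.4, 4.1, 0.4 → best response Yes.
Faction A against Delay: payoffs 5.5, 0.5, 4.8, 4.6 → best response Yes.
Faction B against Yes: payoffs 5.9, 0.4, 1.3, 4.2, 3.8 → best response Yes.
Faction B against No: payoffs 1.8, 2.3, 5.6, 5.4, 5.1 → best response Abstain.
Faction B against Abstain: payoffs 1.2, 6, 4.9, 4.6, 1 → best response No.
Faction B against Amend: payoffs 0.2, 3.3, 4.7, 4, 1.2 → best response Abstain.
No profile is a mutual best response for all players.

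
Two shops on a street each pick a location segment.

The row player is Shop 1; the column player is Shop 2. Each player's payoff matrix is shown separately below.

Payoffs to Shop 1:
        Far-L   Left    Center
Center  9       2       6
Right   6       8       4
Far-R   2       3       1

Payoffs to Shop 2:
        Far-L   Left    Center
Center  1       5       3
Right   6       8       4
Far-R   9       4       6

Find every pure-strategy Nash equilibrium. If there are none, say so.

(Center, Far-L): Shop 2 can switch to Left (1 → 5). Not NE.
(Center, Left): Shop 1 can switch to Right (2 → 8). Not NE.
(Center, Center): Shop 2 can switch to Left (3 → 5). Not NE.
(Right, Far-L): Shop 1 can switch to Center (6 → 9). Not NE.
(Right, Left): Shop 1 gets 8, best alternative 3; Shop 2 gets 8, best alternative 6. No profitable deviation — NE.
(Right, Center): Shop 1 can switch to Center (4 → 6). Not NE.
(Far-R, Far-L): Shop 1 can switch to Center (2 → 9). Not NE.
(Far-R, Left): Shop 1 can switch to Right (3 → 8). Not NE.
(Far-R, Center): Shop 1 can switch to Center (1 → 6). Not NE.

Pure NE: (Right, Left)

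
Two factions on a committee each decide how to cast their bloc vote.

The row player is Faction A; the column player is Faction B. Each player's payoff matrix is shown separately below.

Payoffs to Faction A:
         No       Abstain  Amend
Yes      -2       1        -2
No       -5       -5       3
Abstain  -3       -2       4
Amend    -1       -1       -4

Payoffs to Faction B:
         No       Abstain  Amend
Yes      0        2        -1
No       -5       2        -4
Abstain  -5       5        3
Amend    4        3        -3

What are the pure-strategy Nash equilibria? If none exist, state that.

Pure-strategy Nash equilibria: (Yes, Abstain), (Amend, No)

Faction A against No: payoffs -2, -5, -3, -1 → best response Amend.
Faction A against Abstain: payoffs 1, -5, -2, -1 → best response Yes.
Faction A against Amend: payoffs -2, 3, 4, -4 → best response Abstain.
Faction B against Yes: payoffs 0, 2, -1 → best response Abstain.
Faction B against No: payoffs -5, 2, -4 → best response Abstain.
Faction B against Abstain: payoffs -5, 5, 3 → best response Abstain.
Faction B against Amend: payoffs 4, 3, -3 → best response No.
Mutual best responses: (Yes, Abstain); (Amend, No).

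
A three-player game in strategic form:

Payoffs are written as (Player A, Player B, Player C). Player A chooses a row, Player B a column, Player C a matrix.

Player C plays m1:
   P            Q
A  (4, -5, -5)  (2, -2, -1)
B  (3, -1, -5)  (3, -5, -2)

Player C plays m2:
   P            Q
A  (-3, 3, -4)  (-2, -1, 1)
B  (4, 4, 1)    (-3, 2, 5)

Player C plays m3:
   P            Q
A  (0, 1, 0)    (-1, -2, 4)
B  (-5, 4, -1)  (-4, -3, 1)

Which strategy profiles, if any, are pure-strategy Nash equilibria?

The pure Nash equilibria are (A, P, m3); (B, P, m2).

(A, P, m1): Player B can switch to Q (-5 → -2). Not NE.
(A, P, m2): Player A can switch to B (-3 → 4). Not NE.
(A, P, m3): Player A gets 0, best alternative -5; Player B gets 1, best alternative -2; Player C gets 0, best alternative -4. No profitable deviation — NE.
(A, Q, m1): Player A can switch to B (2 → 3). Not NE.
(A, Q, m2): Player B can switch to P (-1 → 3). Not NE.
(A, Q, m3): Player B can switch to P (-2 → 1). Not NE.
(B, P, m1): Player A can switch to A (3 → 4). Not NE.
(B, P, m2): Player A gets 4, best alternative -3; Player B gets 4, best alternative 2; Player C gets 1, best alternative -1. No profitable deviation — NE.
(B, P, m3): Player A can switch to A (-5 → 0). Not NE.
(B, Q, m1): Player B can switch to P (-5 → -1). Not NE.
(B, Q, m2): Player A can switch to A (-3 → -2). Not NE.
(B, Q, m3): Player A can switch to A (-4 → -1). Not NE.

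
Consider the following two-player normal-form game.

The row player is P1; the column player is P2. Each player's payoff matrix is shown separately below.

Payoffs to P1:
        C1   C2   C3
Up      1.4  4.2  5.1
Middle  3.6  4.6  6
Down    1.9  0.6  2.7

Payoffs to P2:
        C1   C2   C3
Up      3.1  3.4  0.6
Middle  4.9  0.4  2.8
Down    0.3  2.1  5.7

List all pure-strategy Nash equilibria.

P1 against C1: payoffs 1.4, 3.6, 1.9 → best response Middle.
P1 against C2: payoffs 4.2, 4.6, 0.6 → best response Middle.
P1 against C3: payoffs 5.1, 6, 2.7 → best response Middle.
P2 against Up: payoffs 3.1, 3.4, 0.6 → best response C2.
P2 against Middle: payoffs 4.9, 0.4, 2.8 → best response C1.
P2 against Down: payoffs 0.3, 2.1, 5.7 → best response C3.
Mutual best responses: (Middle, C1).

(Middle, C1)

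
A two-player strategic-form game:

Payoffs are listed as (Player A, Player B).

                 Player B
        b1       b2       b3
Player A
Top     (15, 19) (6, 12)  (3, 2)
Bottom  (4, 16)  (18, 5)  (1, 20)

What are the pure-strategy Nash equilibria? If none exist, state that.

For each strategy profile, look for a profitable unilateral deviation.
(Top, b1): Player A gets 15, best alternative 4; Player B gets 19, best alternative 12. No profitable deviation — NE.
(Top, b2): Player A can switch to Bottom (6 → 18). Not NE.
(Top, b3): Player B can switch to b1 (2 → 19). Not NE.
(Bottom, b1): Player A can switch to Top (4 → 15). Not NE.
(Bottom, b2): Player B can switch to b1 (5 → 16). Not NE.
(Bottom, b3): Player A can switch to Top (1 → 3). Not NE.

The unique pure-strategy Nash equilibrium is (Top, b1).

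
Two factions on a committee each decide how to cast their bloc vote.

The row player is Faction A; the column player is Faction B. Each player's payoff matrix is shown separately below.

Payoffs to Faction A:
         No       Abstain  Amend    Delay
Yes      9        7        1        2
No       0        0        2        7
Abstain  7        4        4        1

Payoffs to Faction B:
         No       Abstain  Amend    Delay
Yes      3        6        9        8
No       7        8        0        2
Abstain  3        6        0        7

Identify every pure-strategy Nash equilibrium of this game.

(Yes, No): Faction B can switch to Abstain (3 → 6). Not NE.
(Yes, Abstain): Faction B can switch to Amend (6 → 9). Not NE.
(Yes, Amend): Faction A can switch to No (1 → 2). Not NE.
(Yes, Delay): Faction A can switch to No (2 → 7). Not NE.
(No, No): Faction A can switch to Yes (0 → 9). Not NE.
(No, Abstain): Faction A can switch to Yes (0 → 7). Not NE.
(No, Amend): Faction A can switch to Abstain (2 → 4). Not NE.
(No, Delay): Faction B can switch to No (2 → 7). Not NE.
(Abstain, No): Faction A can switch to Yes (7 → 9). Not NE.
(Abstain, Abstain): Faction A can switch to Yes (4 → 7). Not NE.
(Abstain, Amend): Faction B can switch to No (0 → 3). Not NE.
(Abstain, Delay): Faction A can switch to Yes (1 → 2). Not NE.

none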